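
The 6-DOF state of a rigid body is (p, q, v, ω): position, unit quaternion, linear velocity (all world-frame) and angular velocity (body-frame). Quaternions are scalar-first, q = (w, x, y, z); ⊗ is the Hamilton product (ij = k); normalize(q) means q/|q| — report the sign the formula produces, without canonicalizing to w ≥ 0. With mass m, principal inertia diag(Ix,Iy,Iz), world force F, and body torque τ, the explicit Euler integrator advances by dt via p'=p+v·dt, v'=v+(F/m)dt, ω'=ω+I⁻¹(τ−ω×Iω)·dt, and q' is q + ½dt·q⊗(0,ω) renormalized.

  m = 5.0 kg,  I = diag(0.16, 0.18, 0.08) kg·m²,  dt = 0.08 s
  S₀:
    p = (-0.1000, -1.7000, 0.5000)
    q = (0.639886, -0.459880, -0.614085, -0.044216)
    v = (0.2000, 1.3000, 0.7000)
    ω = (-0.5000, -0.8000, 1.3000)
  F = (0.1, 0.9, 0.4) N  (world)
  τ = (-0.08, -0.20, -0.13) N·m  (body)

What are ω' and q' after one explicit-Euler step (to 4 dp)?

ω' = (-0.5920, -0.8658, 1.1620)
q' = (0.6121, -0.5050, -0.6085, -0.0085)

α = I⁻¹(τ − ω×Iω) = (-1.1500, -0.8222, -1.7250)
ω + α·dt = (-0.5920, -0.8658, 1.1620)
2q̇ = q⊗(0,ω) = (-0.6637272, -1.1536263, 0.1080432, 0.8927133)
updated quaternion q' = (0.6121, -0.5050, -0.6085, -0.0085)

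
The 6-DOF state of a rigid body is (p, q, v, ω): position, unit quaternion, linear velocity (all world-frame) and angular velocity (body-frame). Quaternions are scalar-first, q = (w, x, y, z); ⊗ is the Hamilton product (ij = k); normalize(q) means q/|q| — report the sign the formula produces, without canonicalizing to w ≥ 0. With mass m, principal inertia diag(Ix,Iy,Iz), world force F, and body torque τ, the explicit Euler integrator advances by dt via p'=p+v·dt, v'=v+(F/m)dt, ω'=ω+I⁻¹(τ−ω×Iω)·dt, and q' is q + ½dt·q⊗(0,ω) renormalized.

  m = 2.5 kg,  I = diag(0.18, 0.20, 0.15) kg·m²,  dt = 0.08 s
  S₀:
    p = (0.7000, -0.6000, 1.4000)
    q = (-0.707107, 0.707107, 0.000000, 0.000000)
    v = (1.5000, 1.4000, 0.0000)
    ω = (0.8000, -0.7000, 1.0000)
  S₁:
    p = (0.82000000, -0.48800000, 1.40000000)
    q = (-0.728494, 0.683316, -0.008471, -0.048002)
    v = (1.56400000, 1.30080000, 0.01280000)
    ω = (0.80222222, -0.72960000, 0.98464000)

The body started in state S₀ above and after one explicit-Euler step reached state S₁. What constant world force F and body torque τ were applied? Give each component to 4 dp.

F = (2.0000, -3.1000, 0.4000)
τ = (0.0400, -0.0500, -0.0400)

v₁ − v₀ = (0.06400000, -0.09920000, 0.01280000)
applied force F = (2.0000, -3.1000, 0.4000)
rate change Δω = (0.00222222, -0.02960000, -0.01536000)
gyro term ω₀×Iω₀ = (0.0350, 0.0240, -0.0112)
applied torque τ = (0.0400, -0.0500, -0.0400)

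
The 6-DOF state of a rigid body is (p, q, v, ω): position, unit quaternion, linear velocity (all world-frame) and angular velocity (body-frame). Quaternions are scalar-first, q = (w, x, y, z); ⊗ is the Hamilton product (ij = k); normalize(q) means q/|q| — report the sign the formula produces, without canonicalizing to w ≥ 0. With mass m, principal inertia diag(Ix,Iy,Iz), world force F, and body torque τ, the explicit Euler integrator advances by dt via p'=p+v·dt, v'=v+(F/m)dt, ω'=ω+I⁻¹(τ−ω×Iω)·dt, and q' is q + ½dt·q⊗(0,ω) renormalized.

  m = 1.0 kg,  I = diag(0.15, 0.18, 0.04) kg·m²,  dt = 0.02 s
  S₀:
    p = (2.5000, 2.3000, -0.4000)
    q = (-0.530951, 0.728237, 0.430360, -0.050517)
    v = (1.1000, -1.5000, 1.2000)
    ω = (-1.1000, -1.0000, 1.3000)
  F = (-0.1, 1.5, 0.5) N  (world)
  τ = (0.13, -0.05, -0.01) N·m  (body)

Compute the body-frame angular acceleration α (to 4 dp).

ω×(Iω) gyroscopic = (0.1820, -0.1573, 0.0330)
(τ − ω×Iω)/I = (-0.3467, 0.5961, -1.0750)

α = (-0.3467, 0.5961, -1.0750)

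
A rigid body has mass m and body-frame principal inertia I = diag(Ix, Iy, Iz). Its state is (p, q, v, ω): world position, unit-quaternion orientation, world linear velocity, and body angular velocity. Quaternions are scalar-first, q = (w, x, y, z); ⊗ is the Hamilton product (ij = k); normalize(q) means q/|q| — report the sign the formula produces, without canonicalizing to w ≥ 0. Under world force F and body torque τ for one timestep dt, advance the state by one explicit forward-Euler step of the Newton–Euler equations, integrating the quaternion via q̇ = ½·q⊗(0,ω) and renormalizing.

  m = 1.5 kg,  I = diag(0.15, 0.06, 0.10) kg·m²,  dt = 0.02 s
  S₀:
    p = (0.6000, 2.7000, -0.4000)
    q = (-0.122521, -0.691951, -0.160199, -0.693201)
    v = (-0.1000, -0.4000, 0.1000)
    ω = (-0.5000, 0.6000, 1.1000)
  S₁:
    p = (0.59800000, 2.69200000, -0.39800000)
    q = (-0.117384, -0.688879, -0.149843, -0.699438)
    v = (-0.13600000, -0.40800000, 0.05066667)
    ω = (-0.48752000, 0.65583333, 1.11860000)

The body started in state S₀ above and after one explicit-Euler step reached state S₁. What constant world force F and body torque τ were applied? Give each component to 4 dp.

F = (-2.7000, -0.6000, -3.7000)
τ = (0.1200, 0.1400, 0.1200)

velocity change Δv = (-0.03600000, -0.00800000, -0.04933333)
m·(v₁−v₀)/dt = (-2.7000, -0.6000, -3.7000)
ω₁ − ω₀ = (0.01248000, 0.05583333, 0.01860000)
ω₀×(Iω₀) = (0.0264, -0.0275, 0.0270)
I·α + gyro = (0.1200, 0.1400, 0.1200)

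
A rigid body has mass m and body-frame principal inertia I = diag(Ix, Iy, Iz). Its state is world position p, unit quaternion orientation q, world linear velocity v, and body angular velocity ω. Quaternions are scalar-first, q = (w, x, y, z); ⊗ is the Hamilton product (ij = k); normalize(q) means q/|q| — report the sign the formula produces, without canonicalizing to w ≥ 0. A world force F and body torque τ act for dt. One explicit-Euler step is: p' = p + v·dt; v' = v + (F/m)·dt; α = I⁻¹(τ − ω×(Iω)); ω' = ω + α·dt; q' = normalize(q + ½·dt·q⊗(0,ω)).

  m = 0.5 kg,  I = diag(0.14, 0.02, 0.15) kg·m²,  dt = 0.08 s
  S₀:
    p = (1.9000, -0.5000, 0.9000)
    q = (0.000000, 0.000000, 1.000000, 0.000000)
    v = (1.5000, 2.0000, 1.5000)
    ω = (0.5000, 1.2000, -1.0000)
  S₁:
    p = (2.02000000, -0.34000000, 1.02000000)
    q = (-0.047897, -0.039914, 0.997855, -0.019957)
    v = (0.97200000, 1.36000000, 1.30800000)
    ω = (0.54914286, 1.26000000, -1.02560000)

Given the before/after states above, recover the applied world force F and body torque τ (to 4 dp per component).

F = (-3.3000, -4.0000, -1.2000)
τ = (-0.0700, 0.0200, -0.1200)

Δω = ω₁−ω₀ = (0.04914286, 0.06000000, -0.02560000)
applied torque τ = (-0.0700, 0.0200, -0.1200)
v₁ − v₀ = (-0.52800000, -0.64000000, -0.19200000)
applied force F = (-3.3000, -4.0000, -1.2000)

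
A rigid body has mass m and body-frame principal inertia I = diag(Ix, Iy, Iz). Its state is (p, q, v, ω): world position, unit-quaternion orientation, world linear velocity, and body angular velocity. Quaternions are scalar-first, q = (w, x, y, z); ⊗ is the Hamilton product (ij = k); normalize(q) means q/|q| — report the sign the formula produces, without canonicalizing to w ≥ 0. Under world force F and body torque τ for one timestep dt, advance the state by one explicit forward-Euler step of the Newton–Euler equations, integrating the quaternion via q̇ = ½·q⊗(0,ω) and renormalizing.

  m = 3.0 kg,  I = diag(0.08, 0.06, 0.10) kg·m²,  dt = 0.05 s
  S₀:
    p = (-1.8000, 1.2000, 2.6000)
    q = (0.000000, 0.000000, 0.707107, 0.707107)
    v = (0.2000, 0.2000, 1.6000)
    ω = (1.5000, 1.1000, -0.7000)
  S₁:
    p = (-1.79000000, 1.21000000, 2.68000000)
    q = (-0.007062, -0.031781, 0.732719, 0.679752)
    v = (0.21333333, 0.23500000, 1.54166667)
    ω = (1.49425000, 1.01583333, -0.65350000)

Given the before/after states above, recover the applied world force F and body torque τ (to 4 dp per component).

rate change Δω = (-0.00575000, -0.08416667, 0.04650000)
ω₀×(Iω₀) = (-0.0308, 0.0210, -0.0330)
I·α + gyro = (-0.0400, -0.0800, 0.0600)
Δv = v₁−v₀ = (0.01333333, 0.03500000, -0.05833333)
applied force F = (0.8000, 2.1000, -3.5000)

F = (0.8000, 2.1000, -3.5000)
τ = (-0.0400, -0.0800, 0.0600)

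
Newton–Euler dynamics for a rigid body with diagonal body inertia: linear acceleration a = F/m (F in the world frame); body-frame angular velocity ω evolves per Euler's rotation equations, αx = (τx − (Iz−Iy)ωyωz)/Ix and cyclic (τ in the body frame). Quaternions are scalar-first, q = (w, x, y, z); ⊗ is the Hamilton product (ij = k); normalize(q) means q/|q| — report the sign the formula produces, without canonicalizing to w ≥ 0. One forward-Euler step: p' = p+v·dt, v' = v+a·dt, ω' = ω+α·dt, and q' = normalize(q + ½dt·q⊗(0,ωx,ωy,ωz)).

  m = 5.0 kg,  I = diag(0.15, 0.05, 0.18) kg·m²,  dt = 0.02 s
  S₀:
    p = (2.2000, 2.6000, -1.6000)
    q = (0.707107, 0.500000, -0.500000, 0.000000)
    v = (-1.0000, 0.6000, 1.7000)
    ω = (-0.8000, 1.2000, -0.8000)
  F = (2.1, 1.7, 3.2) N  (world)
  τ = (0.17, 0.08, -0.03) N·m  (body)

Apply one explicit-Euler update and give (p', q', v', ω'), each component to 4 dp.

p' = (2.1800, 2.6120, -1.5660)
q' = (0.7170, 0.4983, -0.4874, -0.0037)
v' = (-0.9916, 0.6068, 1.7128)
ω' = (-0.7607, 1.2397, -0.8140)

a = (0.4200, 0.3400, 0.6400)
p + v·dt = (2.1800, 2.6120, -1.5660)
v + (F/m)dt = (-0.9916, 0.6068, 1.7128)
(τ − ω×Iω)/I = (1.9653, 1.9840, -0.7000)
new body rate ω' = (-0.7607, 1.2397, -0.8140)
2q̇ = q⊗(0,ω) = (1.0000000, -0.1656856, 1.2485284, -0.3656856)
updated quaternion q' = (0.7170, 0.4983, -0.4874, -0.0037)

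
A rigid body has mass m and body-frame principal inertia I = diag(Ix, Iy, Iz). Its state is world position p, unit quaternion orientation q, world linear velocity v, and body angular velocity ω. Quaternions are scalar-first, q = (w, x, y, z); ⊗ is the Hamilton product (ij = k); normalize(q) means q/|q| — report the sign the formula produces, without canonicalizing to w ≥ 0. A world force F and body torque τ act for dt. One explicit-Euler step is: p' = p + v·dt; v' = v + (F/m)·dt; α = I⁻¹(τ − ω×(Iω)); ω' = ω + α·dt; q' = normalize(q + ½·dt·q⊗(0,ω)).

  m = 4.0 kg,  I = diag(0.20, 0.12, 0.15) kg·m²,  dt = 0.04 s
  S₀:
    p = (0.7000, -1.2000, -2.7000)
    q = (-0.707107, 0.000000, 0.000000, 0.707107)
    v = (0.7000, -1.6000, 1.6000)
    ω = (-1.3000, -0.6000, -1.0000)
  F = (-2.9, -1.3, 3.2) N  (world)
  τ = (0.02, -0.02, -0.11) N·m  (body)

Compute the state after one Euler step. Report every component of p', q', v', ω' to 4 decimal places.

p' = (0.7280, -1.2640, -2.6360)
q' = (-0.6925, 0.0269, -0.0099, 0.7208)
v' = (0.6710, -1.6130, 1.6320)
ω' = (-1.2996, -0.6283, -1.0127)

precession coupling ω×(Iω) = (0.0180, 0.0650, -0.0624)
α = I⁻¹(τ − ω×Iω) = (0.0100, -0.7083, -0.3173)
ω + α·dt = (-1.2996, -0.6283, -1.0127)
Hamilton product q⊗(0,ω) = (0.7071070, 1.3435033, -0.4949749, 0.7071070)
q + ½dt·q⊗(0,ω), renormalized = (-0.6925, 0.0269, -0.0099, 0.7208)
linear accel F/m = (-0.7250, -0.3250, 0.8000)
p' = p + v·dt = (0.7280, -1.2640, -2.6360)
v' = v + a·dt = (0.6710, -1.6130, 1.6320)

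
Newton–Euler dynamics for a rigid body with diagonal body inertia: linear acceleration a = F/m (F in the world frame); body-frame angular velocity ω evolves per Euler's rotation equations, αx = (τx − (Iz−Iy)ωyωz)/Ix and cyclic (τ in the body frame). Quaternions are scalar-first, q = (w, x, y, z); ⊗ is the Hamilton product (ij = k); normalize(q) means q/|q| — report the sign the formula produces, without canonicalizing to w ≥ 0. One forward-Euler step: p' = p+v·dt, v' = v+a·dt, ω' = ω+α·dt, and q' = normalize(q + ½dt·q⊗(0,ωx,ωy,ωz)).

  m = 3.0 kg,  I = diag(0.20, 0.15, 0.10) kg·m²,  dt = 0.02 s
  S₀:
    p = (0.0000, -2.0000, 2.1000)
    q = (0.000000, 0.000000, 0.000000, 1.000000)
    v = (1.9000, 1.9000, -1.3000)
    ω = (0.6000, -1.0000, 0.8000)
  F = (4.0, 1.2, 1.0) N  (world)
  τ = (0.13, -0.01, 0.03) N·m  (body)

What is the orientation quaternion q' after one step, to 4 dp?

q' = (-0.0080, 0.0100, 0.0060, 0.9999)

2q̇ = q⊗(0,ω) = (-0.8000000, 1.0000000, 0.6000000, 0.0000000)
q + ½dt·q⊗(0,ω), renormalized = (-0.0080, 0.0100, 0.0060, 0.9999)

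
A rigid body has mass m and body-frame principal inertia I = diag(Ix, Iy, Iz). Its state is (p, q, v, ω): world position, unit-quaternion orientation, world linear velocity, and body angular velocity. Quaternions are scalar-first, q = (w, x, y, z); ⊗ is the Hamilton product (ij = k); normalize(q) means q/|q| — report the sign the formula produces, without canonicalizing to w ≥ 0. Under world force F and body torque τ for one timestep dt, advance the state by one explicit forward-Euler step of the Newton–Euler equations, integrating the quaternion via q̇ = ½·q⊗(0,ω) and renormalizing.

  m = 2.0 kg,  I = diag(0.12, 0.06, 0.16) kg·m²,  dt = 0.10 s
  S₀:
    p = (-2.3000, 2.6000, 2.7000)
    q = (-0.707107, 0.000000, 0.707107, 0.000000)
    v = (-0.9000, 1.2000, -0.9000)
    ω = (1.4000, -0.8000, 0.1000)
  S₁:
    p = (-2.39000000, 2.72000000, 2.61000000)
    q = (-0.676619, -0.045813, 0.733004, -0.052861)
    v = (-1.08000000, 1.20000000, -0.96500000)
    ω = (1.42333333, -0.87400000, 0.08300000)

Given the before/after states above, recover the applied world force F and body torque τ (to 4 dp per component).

ω₁ − ω₀ = (0.02333333, -0.07400000, -0.01700000)
applied torque τ = (0.0200, -0.0500, 0.0400)
v₁ − v₀ = (-0.18000000, 0.00000000, -0.06500000)
m·(v₁−v₀)/dt = (-3.6000, 0.0000, -1.3000)

F = (-3.6000, 0.0000, -1.3000)
τ = (0.0200, -0.0500, 0.0400)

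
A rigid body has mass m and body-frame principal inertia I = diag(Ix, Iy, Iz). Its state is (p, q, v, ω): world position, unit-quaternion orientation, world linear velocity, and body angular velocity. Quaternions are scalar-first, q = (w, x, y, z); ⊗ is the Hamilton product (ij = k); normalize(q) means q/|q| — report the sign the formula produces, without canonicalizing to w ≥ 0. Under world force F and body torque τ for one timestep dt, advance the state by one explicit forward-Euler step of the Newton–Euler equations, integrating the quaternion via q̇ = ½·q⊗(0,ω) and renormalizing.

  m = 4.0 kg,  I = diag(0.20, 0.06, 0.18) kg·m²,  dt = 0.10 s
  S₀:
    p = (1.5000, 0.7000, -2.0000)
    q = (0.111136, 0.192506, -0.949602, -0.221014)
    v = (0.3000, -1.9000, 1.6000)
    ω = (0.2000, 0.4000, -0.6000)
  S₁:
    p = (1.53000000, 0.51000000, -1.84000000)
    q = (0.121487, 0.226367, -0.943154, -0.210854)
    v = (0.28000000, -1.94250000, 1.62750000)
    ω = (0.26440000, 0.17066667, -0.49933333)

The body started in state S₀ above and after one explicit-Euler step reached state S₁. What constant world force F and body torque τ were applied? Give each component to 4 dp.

velocity change Δv = (-0.02000000, -0.04250000, 0.02750000)
F = m·Δv/dt = (-0.8000, -1.7000, 1.1000)
Δω = ω₁−ω₀ = (0.06440000, -0.22933333, 0.10066667)
precession coupling = (-0.0288, -0.0024, -0.0112)
I·α + gyro = (0.1000, -0.1400, 0.1700)

F = (-0.8000, -1.7000, 1.1000)
τ = (0.1000, -0.1400, 0.1700)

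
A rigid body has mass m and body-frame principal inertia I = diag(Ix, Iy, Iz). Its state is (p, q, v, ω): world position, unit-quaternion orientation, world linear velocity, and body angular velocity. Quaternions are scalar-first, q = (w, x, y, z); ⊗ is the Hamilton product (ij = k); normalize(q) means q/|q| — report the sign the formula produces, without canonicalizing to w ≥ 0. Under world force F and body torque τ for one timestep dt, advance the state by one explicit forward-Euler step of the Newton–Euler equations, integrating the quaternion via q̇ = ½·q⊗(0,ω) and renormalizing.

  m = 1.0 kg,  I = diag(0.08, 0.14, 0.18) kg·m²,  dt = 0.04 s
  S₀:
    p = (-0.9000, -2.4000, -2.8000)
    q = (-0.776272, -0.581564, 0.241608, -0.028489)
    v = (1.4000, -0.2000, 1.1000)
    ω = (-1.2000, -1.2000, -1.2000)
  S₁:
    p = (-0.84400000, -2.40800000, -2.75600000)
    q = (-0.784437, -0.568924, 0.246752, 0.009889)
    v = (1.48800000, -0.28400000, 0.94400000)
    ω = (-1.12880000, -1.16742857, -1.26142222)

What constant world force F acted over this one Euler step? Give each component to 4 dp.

v₁ − v₀ = (0.08800000, -0.08400000, -0.15600000)
F = m·Δv/dt = (2.2000, -2.1000, -3.9000)

F = (2.2000, -2.1000, -3.9000)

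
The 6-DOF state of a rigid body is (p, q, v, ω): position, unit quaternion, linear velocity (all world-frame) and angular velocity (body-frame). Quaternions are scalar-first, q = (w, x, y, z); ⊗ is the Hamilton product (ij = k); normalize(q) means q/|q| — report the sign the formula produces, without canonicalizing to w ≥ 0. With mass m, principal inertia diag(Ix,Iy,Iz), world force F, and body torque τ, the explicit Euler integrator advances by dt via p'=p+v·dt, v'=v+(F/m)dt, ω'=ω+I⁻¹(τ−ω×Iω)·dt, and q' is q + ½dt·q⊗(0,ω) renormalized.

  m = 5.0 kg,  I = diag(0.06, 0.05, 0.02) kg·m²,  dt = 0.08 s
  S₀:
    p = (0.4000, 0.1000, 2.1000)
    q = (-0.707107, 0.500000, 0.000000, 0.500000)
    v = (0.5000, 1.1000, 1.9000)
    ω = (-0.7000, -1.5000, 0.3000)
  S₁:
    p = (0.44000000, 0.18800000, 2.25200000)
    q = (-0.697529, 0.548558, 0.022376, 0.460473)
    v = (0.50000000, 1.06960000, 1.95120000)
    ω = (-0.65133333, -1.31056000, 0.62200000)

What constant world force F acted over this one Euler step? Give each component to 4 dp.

F = (0.0000, -1.9000, 3.2000)

velocity change Δv = (0.00000000, -0.03040000, 0.05120000)
F = m·Δv/dt = (0.0000, -1.9000, 3.2000)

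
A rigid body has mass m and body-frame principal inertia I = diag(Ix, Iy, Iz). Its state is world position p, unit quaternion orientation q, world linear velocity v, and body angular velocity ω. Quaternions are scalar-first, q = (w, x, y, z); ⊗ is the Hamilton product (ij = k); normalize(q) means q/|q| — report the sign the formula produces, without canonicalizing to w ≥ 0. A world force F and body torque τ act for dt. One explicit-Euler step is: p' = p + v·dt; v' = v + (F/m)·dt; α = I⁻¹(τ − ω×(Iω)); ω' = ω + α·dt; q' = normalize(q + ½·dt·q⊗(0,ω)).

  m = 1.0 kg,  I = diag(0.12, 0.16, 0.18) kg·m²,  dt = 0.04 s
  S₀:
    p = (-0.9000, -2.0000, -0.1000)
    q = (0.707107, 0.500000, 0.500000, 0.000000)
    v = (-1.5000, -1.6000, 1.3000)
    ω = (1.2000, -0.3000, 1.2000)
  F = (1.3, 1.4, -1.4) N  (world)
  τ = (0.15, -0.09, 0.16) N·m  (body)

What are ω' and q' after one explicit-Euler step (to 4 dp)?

ω' = (1.2524, -0.3009, 1.2388)
q' = (0.6977, 0.5287, 0.4835, 0.0020)

(τ − ω×Iω)/I = (1.3100, -0.0225, 0.9689)
ω' = ω + α·dt = (1.2524, -0.3009, 1.2388)
2q̇ = q⊗(0,ω) = (-0.4500000, 1.4485284, -0.8121321, 0.0985284)
q' = normalize(q + ½dt·q⊗(0,ω)) = (0.6977, 0.5287, 0.4835, 0.0020)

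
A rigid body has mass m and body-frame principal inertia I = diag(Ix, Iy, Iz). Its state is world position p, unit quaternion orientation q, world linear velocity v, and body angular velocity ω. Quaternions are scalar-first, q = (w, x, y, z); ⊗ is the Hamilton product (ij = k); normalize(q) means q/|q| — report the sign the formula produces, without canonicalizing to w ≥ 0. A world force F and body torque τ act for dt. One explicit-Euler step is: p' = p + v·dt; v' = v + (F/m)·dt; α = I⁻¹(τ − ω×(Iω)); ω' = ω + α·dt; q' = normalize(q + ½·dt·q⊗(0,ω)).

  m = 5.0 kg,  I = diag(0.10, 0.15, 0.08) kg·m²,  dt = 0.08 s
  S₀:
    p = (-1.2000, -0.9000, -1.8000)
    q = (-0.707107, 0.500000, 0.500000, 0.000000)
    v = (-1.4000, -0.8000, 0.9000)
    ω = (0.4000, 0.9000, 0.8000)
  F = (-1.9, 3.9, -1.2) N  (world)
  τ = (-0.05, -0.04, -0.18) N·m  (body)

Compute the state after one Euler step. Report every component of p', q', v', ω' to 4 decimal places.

p' = (-1.3120, -0.9640, -1.7280)
q' = (-0.7322, 0.5040, 0.4580, -0.0126)
v' = (-1.4304, -0.7376, 0.8808)
ω' = (0.4003, 0.8753, 0.6020)

a = F/m = (-0.3800, 0.7800, -0.2400)
p + v·dt = (-1.3120, -0.9640, -1.7280)
new velocity v' = (-1.4304, -0.7376, 0.8808)
gyro term ω×Iω = (-0.0504, 0.0064, 0.0180)
angular accel α = (0.0040, -0.3093, -2.4750)
ω + α·dt = (0.4003, 0.8753, 0.6020)
Hamilton product q⊗(0,ω) = (-0.6500000, 0.1171572, -1.0363963, -0.3156856)
updated quaternion q' = (-0.7322, 0.5040, 0.4580, -0.0126)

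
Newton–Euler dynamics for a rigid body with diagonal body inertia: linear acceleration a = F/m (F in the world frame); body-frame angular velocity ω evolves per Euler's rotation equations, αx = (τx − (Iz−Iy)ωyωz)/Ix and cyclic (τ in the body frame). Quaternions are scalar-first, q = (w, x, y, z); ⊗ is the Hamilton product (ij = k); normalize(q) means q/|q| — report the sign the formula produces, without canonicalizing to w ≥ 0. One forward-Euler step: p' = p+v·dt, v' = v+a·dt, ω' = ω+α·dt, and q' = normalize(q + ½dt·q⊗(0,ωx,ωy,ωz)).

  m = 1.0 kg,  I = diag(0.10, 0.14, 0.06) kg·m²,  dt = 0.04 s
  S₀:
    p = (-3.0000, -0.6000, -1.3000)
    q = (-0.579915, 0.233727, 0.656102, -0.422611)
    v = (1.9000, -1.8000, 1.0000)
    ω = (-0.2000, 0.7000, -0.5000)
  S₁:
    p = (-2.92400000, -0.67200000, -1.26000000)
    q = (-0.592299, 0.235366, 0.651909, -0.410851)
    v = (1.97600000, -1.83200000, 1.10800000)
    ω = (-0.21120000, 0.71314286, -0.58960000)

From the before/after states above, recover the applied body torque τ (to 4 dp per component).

rate change Δω = (-0.01120000, 0.01314286, -0.08960000)
ω₀×(Iω₀) = (0.0280, 0.0040, -0.0056)
I·α + gyro = (0.0000, 0.0500, -0.1400)

τ = (0.0000, 0.0500, -0.1400)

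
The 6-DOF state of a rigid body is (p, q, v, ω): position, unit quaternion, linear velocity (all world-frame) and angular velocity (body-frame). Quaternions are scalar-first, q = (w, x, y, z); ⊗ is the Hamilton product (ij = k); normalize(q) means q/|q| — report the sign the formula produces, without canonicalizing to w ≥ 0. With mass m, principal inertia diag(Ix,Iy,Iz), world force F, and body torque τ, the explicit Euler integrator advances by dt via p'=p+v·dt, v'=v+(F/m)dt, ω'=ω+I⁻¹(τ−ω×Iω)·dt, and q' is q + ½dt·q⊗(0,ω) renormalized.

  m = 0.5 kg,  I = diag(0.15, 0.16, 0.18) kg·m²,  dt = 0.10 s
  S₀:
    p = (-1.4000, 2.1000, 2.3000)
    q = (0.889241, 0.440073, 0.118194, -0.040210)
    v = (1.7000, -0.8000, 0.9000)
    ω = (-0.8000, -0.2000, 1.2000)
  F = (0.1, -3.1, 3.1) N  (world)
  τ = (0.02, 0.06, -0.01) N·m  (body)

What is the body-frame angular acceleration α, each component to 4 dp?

precession coupling ω×(Iω) = (-0.0048, 0.0288, 0.0016)
angular accel α = (0.1653, 0.1950, -0.0644)

α = (0.1653, 0.1950, -0.0644)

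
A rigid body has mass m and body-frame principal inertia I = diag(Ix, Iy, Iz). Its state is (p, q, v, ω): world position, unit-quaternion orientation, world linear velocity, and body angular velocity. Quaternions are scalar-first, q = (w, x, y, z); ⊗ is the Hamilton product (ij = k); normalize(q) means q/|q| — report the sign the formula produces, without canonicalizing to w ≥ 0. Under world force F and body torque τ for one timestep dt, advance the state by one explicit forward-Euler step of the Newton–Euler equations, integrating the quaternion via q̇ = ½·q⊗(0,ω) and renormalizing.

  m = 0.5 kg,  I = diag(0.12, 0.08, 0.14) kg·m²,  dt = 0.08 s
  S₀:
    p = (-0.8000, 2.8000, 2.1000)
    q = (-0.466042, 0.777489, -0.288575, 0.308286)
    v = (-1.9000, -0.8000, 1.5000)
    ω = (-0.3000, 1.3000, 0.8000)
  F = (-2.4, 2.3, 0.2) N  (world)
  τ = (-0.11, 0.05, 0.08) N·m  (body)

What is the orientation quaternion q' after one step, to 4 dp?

q' = (-0.4507, 0.7564, -0.3407, 0.3297)

2q̇ = q⊗(0,ω) = (0.3617654, -0.4918192, -1.3203316, 0.5513296)
q + ½dt·q⊗(0,ω), renormalized = (-0.4507, 0.7564, -0.3407, 0.3297)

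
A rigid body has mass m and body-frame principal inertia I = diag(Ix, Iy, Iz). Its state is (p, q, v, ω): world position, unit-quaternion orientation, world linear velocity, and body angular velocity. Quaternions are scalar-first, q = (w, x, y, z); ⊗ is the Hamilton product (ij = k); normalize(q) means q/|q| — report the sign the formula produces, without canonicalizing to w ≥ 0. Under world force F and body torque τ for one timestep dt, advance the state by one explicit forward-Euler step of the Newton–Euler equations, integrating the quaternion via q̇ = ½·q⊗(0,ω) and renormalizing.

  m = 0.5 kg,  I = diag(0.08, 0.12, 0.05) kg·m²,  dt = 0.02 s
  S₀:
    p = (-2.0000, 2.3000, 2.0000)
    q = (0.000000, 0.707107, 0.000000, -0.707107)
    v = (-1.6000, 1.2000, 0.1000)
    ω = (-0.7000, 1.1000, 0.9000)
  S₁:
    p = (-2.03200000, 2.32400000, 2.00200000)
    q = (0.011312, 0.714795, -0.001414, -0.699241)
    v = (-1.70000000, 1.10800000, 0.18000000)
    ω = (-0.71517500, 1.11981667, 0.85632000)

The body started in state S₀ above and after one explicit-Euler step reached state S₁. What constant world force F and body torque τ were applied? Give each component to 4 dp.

rate change Δω = (-0.01517500, 0.01981667, -0.04368000)
ω₀×(Iω₀) = (-0.0693, -0.0189, -0.0308)
applied torque τ = (-0.1300, 0.1000, -0.1400)
v₁ − v₀ = (-0.10000000, -0.09200000, 0.08000000)
applied force F = (-2.5000, -2.3000, 2.0000)

F = (-2.5000, -2.3000, 2.0000)
τ = (-0.1300, 0.1000, -0.1400)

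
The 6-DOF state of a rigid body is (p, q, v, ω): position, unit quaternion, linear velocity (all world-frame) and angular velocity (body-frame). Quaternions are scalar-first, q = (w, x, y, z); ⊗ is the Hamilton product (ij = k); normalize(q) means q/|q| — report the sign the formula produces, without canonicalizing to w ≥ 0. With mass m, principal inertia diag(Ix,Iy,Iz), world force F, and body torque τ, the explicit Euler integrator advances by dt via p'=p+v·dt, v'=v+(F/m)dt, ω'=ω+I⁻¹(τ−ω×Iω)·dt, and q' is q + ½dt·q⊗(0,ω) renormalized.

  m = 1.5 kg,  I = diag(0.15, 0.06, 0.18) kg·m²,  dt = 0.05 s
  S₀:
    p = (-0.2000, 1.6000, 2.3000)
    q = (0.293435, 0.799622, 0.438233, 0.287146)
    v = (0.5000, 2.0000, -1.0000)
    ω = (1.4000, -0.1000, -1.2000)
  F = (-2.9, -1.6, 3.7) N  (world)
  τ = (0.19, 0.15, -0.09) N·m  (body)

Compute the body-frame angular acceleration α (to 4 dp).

ω×(Iω) gyroscopic = (0.0144, 0.0504, 0.0126)
angular accel α = (1.1707, 1.6600, -0.5700)

α = (1.1707, 1.6600, -0.5700)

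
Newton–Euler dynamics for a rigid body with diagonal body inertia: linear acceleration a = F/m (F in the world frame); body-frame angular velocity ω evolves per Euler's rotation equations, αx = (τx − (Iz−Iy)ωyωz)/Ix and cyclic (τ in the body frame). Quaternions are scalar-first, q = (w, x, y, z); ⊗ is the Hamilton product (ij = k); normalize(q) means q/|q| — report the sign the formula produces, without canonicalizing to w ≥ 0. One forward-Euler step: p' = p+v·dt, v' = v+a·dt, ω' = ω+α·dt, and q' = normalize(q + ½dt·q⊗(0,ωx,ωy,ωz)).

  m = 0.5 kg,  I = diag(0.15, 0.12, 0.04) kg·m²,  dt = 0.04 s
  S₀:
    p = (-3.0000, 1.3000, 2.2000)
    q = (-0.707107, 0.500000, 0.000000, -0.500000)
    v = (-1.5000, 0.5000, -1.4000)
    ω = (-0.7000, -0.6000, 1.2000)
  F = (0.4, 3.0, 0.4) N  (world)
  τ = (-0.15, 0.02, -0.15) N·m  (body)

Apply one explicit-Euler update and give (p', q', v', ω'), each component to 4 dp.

p' = p + v·dt = (-3.0600, 1.3200, 2.1440)
v' = v + a·dt = (-1.4680, 0.7400, -1.3680)
gyro term ω×Iω = (0.0576, -0.0924, -0.0126)
α = I⁻¹(τ − ω×Iω) = (-1.3840, 0.9367, -3.4350)
new body rate ω' = (-0.7554, -0.5625, 1.0626)
q⊗(0,ω) = (0.9500000, 0.1949749, 0.1742642, -1.1485284)
q + ½dt·q⊗(0,ω), renormalized = (-0.6878, 0.5037, 0.0035, -0.5227)

p' = (-3.0600, 1.3200, 2.1440)
q' = (-0.6878, 0.5037, 0.0035, -0.5227)
v' = (-1.4680, 0.7400, -1.3680)
ω' = (-0.7554, -0.5625, 1.0626)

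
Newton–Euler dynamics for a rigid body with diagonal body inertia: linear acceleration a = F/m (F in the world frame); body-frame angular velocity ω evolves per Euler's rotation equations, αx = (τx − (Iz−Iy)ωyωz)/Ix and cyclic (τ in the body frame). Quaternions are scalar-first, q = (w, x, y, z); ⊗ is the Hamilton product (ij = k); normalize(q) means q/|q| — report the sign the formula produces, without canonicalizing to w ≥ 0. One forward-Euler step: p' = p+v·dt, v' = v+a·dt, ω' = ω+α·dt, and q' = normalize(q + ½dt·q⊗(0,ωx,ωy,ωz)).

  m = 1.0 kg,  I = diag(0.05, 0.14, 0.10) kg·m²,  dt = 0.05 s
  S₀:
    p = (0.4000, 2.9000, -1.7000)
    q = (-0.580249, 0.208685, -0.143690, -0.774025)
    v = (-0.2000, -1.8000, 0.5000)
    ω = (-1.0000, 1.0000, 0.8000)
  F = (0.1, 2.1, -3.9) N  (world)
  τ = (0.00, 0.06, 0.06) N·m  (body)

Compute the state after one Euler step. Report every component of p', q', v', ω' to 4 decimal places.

a = (0.1000, 2.1000, -3.9000)
new position p' = (0.3900, 2.8100, -1.6750)
v + (F/m)dt = (-0.1950, -1.6950, 0.3050)
ω×(Iω) gyroscopic = (-0.0320, 0.0400, -0.0900)
angular accel α = (0.6400, 0.1429, 1.5000)
ω' = ω + α·dt = (-0.9680, 1.0071, 0.8750)
Hamilton product q⊗(0,ω) = (0.9715950, 1.2393220, 0.0268280, -0.3992042)
q + ½dt·q⊗(0,ω), renormalized = (-0.5555, 0.2395, -0.1429, -0.7834)

p' = (0.3900, 2.8100, -1.6750)
q' = (-0.5555, 0.2395, -0.1429, -0.7834)
v' = (-0.1950, -1.6950, 0.3050)
ω' = (-0.9680, 1.0071, 0.8750)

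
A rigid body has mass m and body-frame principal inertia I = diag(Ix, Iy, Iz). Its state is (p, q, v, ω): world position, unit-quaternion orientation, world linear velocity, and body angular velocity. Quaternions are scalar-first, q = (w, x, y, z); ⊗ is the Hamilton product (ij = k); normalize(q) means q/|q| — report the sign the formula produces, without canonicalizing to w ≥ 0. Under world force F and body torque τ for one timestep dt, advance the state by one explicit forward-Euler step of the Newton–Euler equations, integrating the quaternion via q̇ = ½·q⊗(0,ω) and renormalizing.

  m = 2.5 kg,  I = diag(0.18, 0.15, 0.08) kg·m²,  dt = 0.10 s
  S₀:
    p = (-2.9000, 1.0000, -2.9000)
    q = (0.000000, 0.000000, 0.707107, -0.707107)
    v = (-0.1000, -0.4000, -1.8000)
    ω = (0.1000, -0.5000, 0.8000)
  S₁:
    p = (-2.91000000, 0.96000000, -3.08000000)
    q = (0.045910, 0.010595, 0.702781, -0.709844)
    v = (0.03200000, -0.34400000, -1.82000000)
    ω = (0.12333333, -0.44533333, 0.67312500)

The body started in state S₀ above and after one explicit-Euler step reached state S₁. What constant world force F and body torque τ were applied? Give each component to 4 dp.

F = (3.3000, 1.4000, -0.5000)
τ = (0.0700, 0.0900, -0.1000)

Δω = ω₁−ω₀ = (0.02333333, 0.05466667, -0.12687500)
precession coupling = (0.0280, 0.0080, 0.0015)
applied torque τ = (0.0700, 0.0900, -0.1000)
v₁ − v₀ = (0.13200000, 0.05600000, -0.02000000)
m·(v₁−v₀)/dt = (3.3000, 1.4000, -0.5000)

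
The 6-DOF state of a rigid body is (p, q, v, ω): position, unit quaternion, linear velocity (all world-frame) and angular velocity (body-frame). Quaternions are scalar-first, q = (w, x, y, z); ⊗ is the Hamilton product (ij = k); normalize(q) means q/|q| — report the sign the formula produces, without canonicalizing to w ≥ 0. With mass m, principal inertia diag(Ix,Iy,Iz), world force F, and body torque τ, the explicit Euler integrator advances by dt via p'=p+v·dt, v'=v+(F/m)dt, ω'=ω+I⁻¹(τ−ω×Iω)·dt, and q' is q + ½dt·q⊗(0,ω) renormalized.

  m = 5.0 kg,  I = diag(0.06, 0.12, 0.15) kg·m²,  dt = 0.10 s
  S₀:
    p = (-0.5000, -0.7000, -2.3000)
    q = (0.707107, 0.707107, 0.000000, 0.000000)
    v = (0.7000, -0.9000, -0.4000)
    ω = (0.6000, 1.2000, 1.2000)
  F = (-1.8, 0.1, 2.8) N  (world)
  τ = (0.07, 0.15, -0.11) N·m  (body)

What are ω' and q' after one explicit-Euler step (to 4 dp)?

ω' = (0.6447, 1.3790, 1.0979)
q' = (0.6831, 0.7254, 0.0000, 0.0845)

precession coupling ω×(Iω) = (0.0432, -0.0648, 0.0432)
(τ − ω×Iω)/I = (0.4467, 1.7900, -1.0213)
ω + α·dt = (0.6447, 1.3790, 1.0979)
2q̇ = q⊗(0,ω) = (-0.4242642, 0.4242642, 0.0000000, 1.6970568)
updated quaternion q' = (0.6831, 0.7254, 0.0000, 0.0845)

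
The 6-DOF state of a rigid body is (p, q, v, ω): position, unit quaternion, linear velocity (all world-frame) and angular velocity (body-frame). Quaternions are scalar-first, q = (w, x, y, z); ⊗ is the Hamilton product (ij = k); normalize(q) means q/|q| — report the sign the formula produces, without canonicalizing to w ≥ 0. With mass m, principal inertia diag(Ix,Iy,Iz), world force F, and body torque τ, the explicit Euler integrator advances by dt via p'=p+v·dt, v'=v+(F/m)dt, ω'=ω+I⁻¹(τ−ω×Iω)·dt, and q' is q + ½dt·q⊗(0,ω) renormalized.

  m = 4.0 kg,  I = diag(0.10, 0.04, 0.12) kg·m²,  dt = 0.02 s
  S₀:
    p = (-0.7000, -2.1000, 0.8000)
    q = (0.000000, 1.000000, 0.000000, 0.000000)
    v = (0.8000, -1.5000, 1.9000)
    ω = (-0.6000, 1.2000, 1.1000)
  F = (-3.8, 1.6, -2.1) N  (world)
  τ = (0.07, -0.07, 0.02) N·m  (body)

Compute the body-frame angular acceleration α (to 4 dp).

α = (-0.3560, -2.0800, -0.1933)

ω×(Iω) gyroscopic = (0.1056, 0.0132, 0.0432)
α = I⁻¹(τ − ω×Iω) = (-0.3560, -2.0800, -0.1933)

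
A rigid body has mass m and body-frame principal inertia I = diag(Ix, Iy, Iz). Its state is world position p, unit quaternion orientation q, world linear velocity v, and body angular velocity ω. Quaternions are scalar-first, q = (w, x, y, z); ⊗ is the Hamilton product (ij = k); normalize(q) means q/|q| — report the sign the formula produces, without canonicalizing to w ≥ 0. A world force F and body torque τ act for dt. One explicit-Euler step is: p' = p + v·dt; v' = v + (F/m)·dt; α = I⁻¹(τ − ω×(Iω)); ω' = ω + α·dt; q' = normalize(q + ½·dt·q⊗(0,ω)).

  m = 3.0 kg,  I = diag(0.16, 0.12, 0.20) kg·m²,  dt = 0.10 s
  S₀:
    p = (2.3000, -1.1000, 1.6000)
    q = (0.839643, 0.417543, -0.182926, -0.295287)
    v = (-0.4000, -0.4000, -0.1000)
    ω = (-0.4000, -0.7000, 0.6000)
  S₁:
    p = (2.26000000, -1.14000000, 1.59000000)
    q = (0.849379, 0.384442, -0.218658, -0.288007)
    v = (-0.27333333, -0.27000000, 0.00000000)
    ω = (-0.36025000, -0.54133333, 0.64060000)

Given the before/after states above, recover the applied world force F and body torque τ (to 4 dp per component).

F = (3.8000, 3.9000, 3.0000)
τ = (0.0300, 0.2000, 0.0700)

Δω = ω₁−ω₀ = (0.03975000, 0.15866667, 0.04060000)
I·α + gyro = (0.0300, 0.2000, 0.0700)
v₁ − v₀ = (0.12666667, 0.13000000, 0.10000000)
F = m·Δv/dt = (3.8000, 3.9000, 3.0000)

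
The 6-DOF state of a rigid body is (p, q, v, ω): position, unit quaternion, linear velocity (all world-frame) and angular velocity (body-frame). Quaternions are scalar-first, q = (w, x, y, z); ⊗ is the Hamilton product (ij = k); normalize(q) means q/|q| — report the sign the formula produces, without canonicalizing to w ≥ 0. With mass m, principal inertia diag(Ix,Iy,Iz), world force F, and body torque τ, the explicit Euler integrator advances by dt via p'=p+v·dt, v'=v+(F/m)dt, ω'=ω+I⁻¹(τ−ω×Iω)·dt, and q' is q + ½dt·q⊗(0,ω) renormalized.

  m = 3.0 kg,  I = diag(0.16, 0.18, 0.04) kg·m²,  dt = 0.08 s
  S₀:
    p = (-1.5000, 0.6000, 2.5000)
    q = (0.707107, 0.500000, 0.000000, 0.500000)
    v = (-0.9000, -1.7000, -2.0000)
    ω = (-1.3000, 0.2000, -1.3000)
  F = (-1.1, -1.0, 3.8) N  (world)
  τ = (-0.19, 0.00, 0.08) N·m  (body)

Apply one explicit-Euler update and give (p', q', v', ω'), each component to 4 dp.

p' = (-1.5720, 0.4640, 2.3400)
q' = (0.7570, 0.4580, 0.0056, 0.4660)
v' = (-0.9293, -1.7267, -1.8987)
ω' = (-1.4132, 0.1099, -1.1296)

α = I⁻¹(τ − ω×Iω) = (-1.4150, -1.1267, 2.1300)
ω + α·dt = (-1.4132, 0.1099, -1.1296)
2q̇ = q⊗(0,ω) = (1.3000000, -1.0192391, 0.1414214, -0.8192391)
q + ½dt·q⊗(0,ω), renormalized = (0.7570, 0.4580, 0.0056, 0.4660)
a = F/m = (-0.3667, -0.3333, 1.2667)
p' = p + v·dt = (-1.5720, 0.4640, 2.3400)
v + (F/m)dt = (-0.9293, -1.7267, -1.8987)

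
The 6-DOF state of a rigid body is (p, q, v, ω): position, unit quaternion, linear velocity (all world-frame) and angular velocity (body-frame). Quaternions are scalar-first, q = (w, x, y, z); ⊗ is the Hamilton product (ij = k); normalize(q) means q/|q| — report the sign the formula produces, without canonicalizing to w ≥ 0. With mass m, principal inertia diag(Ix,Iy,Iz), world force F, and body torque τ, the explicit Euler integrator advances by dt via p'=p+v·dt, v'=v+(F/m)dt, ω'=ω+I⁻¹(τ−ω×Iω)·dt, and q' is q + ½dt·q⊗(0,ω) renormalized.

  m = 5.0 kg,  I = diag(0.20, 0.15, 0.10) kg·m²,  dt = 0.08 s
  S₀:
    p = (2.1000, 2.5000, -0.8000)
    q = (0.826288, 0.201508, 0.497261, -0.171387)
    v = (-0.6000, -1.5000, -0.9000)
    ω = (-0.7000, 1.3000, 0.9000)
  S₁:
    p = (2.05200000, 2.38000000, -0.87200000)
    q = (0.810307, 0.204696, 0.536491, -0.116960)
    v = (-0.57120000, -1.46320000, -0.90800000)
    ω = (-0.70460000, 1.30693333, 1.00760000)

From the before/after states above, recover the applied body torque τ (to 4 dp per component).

τ = (-0.0700, -0.0500, 0.1800)

Δω = ω₁−ω₀ = (-0.00460000, 0.00693333, 0.10760000)
gyro term ω₀×Iω₀ = (-0.0585, -0.0630, 0.0455)
τ = I·(Δω/dt) + ω₀×(Iω₀) = (-0.0700, -0.0500, 0.1800)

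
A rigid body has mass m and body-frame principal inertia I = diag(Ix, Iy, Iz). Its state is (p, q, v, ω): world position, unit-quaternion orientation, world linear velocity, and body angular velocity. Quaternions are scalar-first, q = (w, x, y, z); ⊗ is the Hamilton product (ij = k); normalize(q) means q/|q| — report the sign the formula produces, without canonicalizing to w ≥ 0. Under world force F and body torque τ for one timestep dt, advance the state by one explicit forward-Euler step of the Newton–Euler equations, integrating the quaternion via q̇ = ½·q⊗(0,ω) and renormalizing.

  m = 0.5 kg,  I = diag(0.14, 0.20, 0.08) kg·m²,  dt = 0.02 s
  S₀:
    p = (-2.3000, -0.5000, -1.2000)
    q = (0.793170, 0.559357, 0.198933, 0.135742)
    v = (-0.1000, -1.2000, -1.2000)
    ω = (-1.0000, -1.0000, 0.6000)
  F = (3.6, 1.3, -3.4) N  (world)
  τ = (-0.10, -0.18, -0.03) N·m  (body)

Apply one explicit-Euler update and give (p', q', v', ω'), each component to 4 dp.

p' = (-2.3020, -0.5240, -1.2240)
q' = (0.7998, 0.5539, 0.1863, 0.1369)
v' = (0.0440, -1.1480, -1.3360)
ω' = (-1.0246, -1.0144, 0.5775)

p' = p + v·dt = (-2.3020, -0.5240, -1.2240)
v' = v + a·dt = (0.0440, -1.1480, -1.3360)
gyro term ω×Iω = (0.0720, -0.0360, 0.0600)
(τ − ω×Iω)/I = (-1.2286, -0.7200, -1.1250)
new body rate ω' = (-1.0246, -1.0144, 0.5775)
Hamilton product q⊗(0,ω) = (0.6768448, -0.5380682, -1.2645262, 0.1154780)
q' = normalize(q + ½dt·q⊗(0,ω)) = (0.7998, 0.5539, 0.1863, 0.1369)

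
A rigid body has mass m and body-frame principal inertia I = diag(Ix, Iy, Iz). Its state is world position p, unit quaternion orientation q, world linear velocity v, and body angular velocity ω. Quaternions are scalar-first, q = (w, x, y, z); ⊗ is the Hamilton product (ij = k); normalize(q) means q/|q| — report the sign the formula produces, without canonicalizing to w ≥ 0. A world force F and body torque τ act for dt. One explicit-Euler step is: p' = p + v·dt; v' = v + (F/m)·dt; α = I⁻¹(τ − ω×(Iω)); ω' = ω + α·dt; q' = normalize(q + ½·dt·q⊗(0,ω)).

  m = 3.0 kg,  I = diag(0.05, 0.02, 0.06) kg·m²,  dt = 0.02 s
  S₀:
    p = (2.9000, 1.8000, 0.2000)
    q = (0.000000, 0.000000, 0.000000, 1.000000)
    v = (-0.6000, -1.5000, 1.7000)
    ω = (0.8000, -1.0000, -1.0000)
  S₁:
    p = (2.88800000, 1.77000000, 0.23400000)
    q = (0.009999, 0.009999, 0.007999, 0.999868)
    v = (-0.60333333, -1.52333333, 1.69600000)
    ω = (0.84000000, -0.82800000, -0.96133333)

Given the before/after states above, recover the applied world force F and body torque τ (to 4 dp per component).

ω₁ − ω₀ = (0.04000000, 0.17200000, 0.03866667)
precession coupling = (0.0400, 0.0080, 0.0240)
τ = I·(Δω/dt) + ω₀×(Iω₀) = (0.1400, 0.1800, 0.1400)
velocity change Δv = (-0.00333333, -0.02333333, -0.00400000)
F = m·Δv/dt = (-0.5000, -3.5000, -0.6000)

F = (-0.5000, -3.5000, -0.6000)
τ = (0.1400, 0.1800, 0.1400)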